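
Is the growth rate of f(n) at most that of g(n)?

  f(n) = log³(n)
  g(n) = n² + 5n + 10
True

f(n) = log³(n) is O(log³ n), and g(n) = n² + 5n + 10 is O(n²).
Since O(log³ n) ⊆ O(n²) (f grows no faster than g), f(n) = O(g(n)) is true.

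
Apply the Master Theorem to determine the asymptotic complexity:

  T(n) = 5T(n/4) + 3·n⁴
Θ(n⁴)

Master Theorem: a = 5, b = 4, f(n) = 3·n⁴.
Compute the critical exponent d = log₄(5) = 1.161.
Compare f(n) = Θ(n⁴) against n^d:
  k = 4 > d = 1.161, so f(n) = Ω(n^(d+ε)) — Case 3.
  Regularity: a·(n/b)^4/n^4 = a/b^4 = 5/256 < 1 ✓.
  The top-level work dominates: T(n) = Θ(f(n)) = Θ(n⁴).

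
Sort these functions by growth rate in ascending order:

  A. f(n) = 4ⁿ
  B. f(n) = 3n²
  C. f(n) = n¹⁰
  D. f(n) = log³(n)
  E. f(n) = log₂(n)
E < D < B < C < A

Comparing growth rates:
E = log₂(n) is O(log n)
D = log³(n) is O(log³ n)
B = 3n² is O(n²)
C = n¹⁰ is O(n¹⁰)
A = 4ⁿ is O(4ⁿ)

Therefore, the order from slowest to fastest is: E < D < B < C < A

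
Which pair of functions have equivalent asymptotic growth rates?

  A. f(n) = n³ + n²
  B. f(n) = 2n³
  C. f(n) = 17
A and B

Examining each function:
  A. n³ + n² is O(n³)
  B. 2n³ is O(n³)
  C. 17 is O(1)

Functions A and B both have the same complexity class.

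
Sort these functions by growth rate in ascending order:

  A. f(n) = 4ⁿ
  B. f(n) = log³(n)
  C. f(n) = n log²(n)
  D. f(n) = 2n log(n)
B < D < C < A

Comparing growth rates:
B = log³(n) is O(log³ n)
D = 2n log(n) is O(n log n)
C = n log²(n) is O(n log² n)
A = 4ⁿ is O(4ⁿ)

Therefore, the order from slowest to fastest is: B < D < C < A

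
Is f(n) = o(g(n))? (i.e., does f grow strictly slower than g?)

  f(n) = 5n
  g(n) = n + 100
False

f(n) = 5n is O(n), and g(n) = n + 100 is O(n).
Since they have the same growth rate, f(n) = o(g(n)) is false.
(f = o(g) requires f to grow strictly slower, not equal.)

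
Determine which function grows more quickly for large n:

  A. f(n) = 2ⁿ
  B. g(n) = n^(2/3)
A

f(n) = 2ⁿ is O(2ⁿ), while g(n) = n^(2/3) is O(n^(2/3)).
Since O(2ⁿ) grows faster than O(n^(2/3)), f(n) dominates.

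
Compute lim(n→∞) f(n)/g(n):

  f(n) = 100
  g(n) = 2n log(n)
0

Since 100 (O(1)) grows slower than 2n log(n) (O(n log n)),
the ratio f(n)/g(n) → 0 as n → ∞.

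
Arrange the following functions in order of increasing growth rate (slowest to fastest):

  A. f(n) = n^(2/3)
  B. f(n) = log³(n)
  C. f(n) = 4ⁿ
B < A < C

Comparing growth rates:
B = log³(n) is O(log³ n)
A = n^(2/3) is O(n^(2/3))
C = 4ⁿ is O(4ⁿ)

Therefore, the order from slowest to fastest is: B < A < C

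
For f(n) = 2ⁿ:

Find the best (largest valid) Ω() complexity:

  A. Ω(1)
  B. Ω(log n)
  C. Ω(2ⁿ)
C

f(n) = 2ⁿ is Ω(2ⁿ).
All listed options are valid Big-Ω bounds (lower bounds),
but Ω(2ⁿ) is the tightest (largest valid bound).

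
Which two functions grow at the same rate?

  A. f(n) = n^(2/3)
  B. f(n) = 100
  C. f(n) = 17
B and C

Examining each function:
  A. n^(2/3) is O(n^(2/3))
  B. 100 is O(1)
  C. 17 is O(1)

Functions B and C both have the same complexity class.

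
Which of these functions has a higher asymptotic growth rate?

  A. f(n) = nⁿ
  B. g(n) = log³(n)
A

f(n) = nⁿ is O(nⁿ), while g(n) = log³(n) is O(log³ n).
Since O(nⁿ) grows faster than O(log³ n), f(n) dominates.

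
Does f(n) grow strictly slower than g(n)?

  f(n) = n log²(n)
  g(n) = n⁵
True

f(n) = n log²(n) is O(n log² n), and g(n) = n⁵ is O(n⁵).
Since O(n log² n) grows strictly slower than O(n⁵), f(n) = o(g(n)) is true.
This means lim(n→∞) f(n)/g(n) = 0.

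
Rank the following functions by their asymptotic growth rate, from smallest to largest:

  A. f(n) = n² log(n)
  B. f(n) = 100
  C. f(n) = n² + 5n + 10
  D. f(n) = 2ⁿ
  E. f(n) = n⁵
B < C < A < E < D

Comparing growth rates:
B = 100 is O(1)
C = n² + 5n + 10 is O(n²)
A = n² log(n) is O(n² log n)
E = n⁵ is O(n⁵)
D = 2ⁿ is O(2ⁿ)

Therefore, the order from slowest to fastest is: B < C < A < E < D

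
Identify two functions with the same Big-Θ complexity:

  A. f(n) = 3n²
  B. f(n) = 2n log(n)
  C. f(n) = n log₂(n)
B and C

Examining each function:
  A. 3n² is O(n²)
  B. 2n log(n) is O(n log n)
  C. n log₂(n) is O(n log n)

Functions B and C both have the same complexity class.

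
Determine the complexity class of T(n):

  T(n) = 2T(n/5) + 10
Θ(n^log₅(2))

Master Theorem: a = 2, b = 5, f(n) = 10.
Compute the critical exponent d = log₅(2) = 0.431.
Compare f(n) = Θ(1) against n^d:
  k = 0 < d = 0.431, so f(n) = O(n^(d-ε)) — Case 1.
  The recursion cost dominates: T(n) = Θ(n^d) = Θ(n^log₅(2)).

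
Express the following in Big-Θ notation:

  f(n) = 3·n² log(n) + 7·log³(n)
Θ(n² log n)

Order the terms by growth rate: 7·log³(n) ≺ 3·n² log(n).
The fastest-growing term 3·n² log(n) dominates as n → ∞; dropping its constant factor gives Θ(n² log n).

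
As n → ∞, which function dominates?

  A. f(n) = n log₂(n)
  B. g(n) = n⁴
B

f(n) = n log₂(n) is O(n log n), while g(n) = n⁴ is O(n⁴).
Since O(n⁴) grows faster than O(n log n), g(n) dominates.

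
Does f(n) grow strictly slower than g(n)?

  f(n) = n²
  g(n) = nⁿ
True

f(n) = n² is O(n²), and g(n) = nⁿ is O(nⁿ).
Since O(n²) grows strictly slower than O(nⁿ), f(n) = o(g(n)) is true.
This means lim(n→∞) f(n)/g(n) = 0.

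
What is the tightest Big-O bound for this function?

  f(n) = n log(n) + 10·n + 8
O(n log n)

The dominant term in n log(n) + 10·n + 8 is n log(n), which is Θ(n log n).
Lower-order terms (10·n, 8) are asymptotically negligible.
Constants are absorbed, so the tightest bound is O(n log n).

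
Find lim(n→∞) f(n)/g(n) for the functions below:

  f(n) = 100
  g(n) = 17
100/17

Since 100 and 17 have the same growth rate (O(1)),
the ratio converges to a constant: 100/17.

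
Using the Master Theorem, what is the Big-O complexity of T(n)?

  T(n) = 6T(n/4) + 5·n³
Θ(n³)

Master Theorem: a = 6, b = 4, f(n) = 5·n³.
Compute the critical exponent d = log₄(6) = 1.292.
Compare f(n) = Θ(n³) against n^d:
  k = 3 > d = 1.292, so f(n) = Ω(n^(d+ε)) — Case 3.
  Regularity: a·(n/b)^3/n^3 = a/b^3 = 6/64 < 1 ✓.
  The top-level work dominates: T(n) = Θ(f(n)) = Θ(n³).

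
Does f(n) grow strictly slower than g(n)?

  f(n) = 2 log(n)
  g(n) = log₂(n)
False

f(n) = 2 log(n) is O(log n), and g(n) = log₂(n) is O(log n).
Since they have the same growth rate, f(n) = o(g(n)) is false.
(f = o(g) requires f to grow strictly slower, not equal.)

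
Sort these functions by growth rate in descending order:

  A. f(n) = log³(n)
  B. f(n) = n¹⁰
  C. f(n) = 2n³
B > C > A

Comparing growth rates:
B = n¹⁰ is O(n¹⁰)
C = 2n³ is O(n³)
A = log³(n) is O(log³ n)

Therefore, the order from fastest to slowest is: B > C > A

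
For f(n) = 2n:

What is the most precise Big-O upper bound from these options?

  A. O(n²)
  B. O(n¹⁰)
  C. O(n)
C

f(n) = 2n is O(n).
All listed options are valid Big-O bounds (upper bounds),
but O(n) is the tightest (smallest valid bound).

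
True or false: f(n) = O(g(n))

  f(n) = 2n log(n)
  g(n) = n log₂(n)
True

f(n) = 2n log(n) and g(n) = n log₂(n) are both O(n log n).
Big-O permits equal growth rates (f ≤ c·g for some c), so f(n) = O(g(n)) is true.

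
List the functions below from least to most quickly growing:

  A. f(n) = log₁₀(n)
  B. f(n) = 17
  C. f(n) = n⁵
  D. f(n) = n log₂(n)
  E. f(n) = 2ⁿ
B < A < D < C < E

Comparing growth rates:
B = 17 is O(1)
A = log₁₀(n) is O(log n)
D = n log₂(n) is O(n log n)
C = n⁵ is O(n⁵)
E = 2ⁿ is O(2ⁿ)

Therefore, the order from slowest to fastest is: B < A < D < C < E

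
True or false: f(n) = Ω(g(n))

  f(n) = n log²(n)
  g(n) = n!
False

f(n) = n log²(n) is O(n log² n), and g(n) = n! is O(n!).
Since O(n log² n) grows slower than O(n!), f(n) = Ω(g(n)) is false.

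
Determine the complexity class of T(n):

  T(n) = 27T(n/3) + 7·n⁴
Θ(n⁴)

Master Theorem: a = 27, b = 3, f(n) = 7·n⁴.
Compute the critical exponent d = log₃(27) = 3.
Compare f(n) = Θ(n⁴) against n^d:
  k = 4 > d = 3, so f(n) = Ω(n^(d+ε)) — Case 3.
  Regularity: a·(n/b)^4/n^4 = a/b^4 = 27/81 < 1 ✓.
  The top-level work dominates: T(n) = Θ(f(n)) = Θ(n⁴).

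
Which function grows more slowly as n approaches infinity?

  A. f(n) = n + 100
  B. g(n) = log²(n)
B

f(n) = n + 100 is O(n), while g(n) = log²(n) is O(log² n).
Since O(log² n) grows slower than O(n), g(n) is dominated.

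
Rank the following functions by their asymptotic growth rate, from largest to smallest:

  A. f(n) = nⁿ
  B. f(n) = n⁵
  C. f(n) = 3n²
A > B > C

Comparing growth rates:
A = nⁿ is O(nⁿ)
B = n⁵ is O(n⁵)
C = 3n² is O(n²)

Therefore, the order from fastest to slowest is: A > B > C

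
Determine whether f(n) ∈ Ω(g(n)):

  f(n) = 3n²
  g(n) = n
True

f(n) = 3n² is O(n²), and g(n) = n is O(n).
Since O(n²) grows at least as fast as O(n), f(n) = Ω(g(n)) is true.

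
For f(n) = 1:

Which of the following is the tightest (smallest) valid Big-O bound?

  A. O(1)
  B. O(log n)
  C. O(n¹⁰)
A

f(n) = 1 is O(1).
All listed options are valid Big-O bounds (upper bounds),
but O(1) is the tightest (smallest valid bound).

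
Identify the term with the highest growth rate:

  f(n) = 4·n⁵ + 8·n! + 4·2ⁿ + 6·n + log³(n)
8·n!

Looking at each term:
  - 4·n⁵ is O(n⁵)
  - 8·n! is O(n!)
  - 4·2ⁿ is O(2ⁿ)
  - 6·n is O(n)
  - log³(n) is O(log³ n)

The term 8·n! (O(n!)) grows fastest and dominates all others.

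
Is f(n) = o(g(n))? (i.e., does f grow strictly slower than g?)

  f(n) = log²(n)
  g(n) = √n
True

f(n) = log²(n) is O(log² n), and g(n) = √n is O(√n).
Since O(log² n) grows strictly slower than O(√n), f(n) = o(g(n)) is true.
This means lim(n→∞) f(n)/g(n) = 0.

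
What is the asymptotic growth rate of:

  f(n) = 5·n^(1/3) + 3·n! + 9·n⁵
Θ(n!)

Order the terms by growth rate: 5·n^(1/3) ≺ 9·n⁵ ≺ 3·n!.
The fastest-growing term 3·n! dominates as n → ∞; dropping its constant factor gives Θ(n!).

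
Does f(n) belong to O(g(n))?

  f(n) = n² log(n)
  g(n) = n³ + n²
True

f(n) = n² log(n) is O(n² log n), and g(n) = n³ + n² is O(n³).
Since O(n² log n) ⊆ O(n³) (f grows no faster than g), f(n) = O(g(n)) is true.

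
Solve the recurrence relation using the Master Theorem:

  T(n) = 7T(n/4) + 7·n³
Θ(n³)

Master Theorem: a = 7, b = 4, f(n) = 7·n³.
Compute the critical exponent d = log₄(7) = 1.404.
Compare f(n) = Θ(n³) against n^d:
  k = 3 > d = 1.404, so f(n) = Ω(n^(d+ε)) — Case 3.
  Regularity: a·(n/b)^3/n^3 = a/b^3 = 7/64 < 1 ✓.
  The top-level work dominates: T(n) = Θ(f(n)) = Θ(n³).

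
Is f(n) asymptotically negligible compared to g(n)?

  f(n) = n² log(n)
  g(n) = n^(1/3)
False

f(n) = n² log(n) is O(n² log n), and g(n) = n^(1/3) is O(n^(1/3)).
Since O(n² log n) grows faster than or equal to O(n^(1/3)), f(n) = o(g(n)) is false.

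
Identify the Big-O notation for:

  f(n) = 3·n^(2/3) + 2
O(n^(2/3))

The dominant term in 3·n^(2/3) + 2 is 3·n^(2/3), which is Θ(n^(2/3)).
Lower-order terms (2) are asymptotically negligible.
Constants are absorbed, so the tightest bound is O(n^(2/3)).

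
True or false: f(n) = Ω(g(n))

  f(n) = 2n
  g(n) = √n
True

f(n) = 2n is O(n), and g(n) = √n is O(√n).
Since O(n) grows at least as fast as O(√n), f(n) = Ω(g(n)) is true.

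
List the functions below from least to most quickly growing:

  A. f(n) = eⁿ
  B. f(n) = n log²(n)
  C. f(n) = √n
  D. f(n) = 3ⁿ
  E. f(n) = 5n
C < E < B < A < D

Comparing growth rates:
C = √n is O(√n)
E = 5n is O(n)
B = n log²(n) is O(n log² n)
A = eⁿ is O(eⁿ)
D = 3ⁿ is O(3ⁿ)

Therefore, the order from slowest to fastest is: C < E < B < A < D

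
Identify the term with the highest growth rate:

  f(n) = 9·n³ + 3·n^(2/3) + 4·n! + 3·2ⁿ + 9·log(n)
4·n!

Looking at each term:
  - 9·n³ is O(n³)
  - 3·n^(2/3) is O(n^(2/3))
  - 4·n! is O(n!)
  - 3·2ⁿ is O(2ⁿ)
  - 9·log(n) is O(log n)

The term 4·n! (O(n!)) grows fastest and dominates all others.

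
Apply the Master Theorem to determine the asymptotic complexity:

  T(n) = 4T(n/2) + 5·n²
Θ(n² log n)

Master Theorem: a = 4, b = 2, f(n) = 5·n².
Compute the critical exponent d = log₂(4) = 2.
Compare f(n) = Θ(n²) against n^d:
  k = 2 = d, so f(n) = Θ(n^d) — Case 2.
  Work is balanced across levels: T(n) = Θ(n^d log n) = Θ(n² log n).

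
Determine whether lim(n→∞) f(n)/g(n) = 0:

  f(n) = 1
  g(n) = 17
False

f(n) = 1 is O(1), and g(n) = 17 is O(1).
Since they have the same growth rate, f(n) = o(g(n)) is false.
(f = o(g) requires f to grow strictly slower, not equal.)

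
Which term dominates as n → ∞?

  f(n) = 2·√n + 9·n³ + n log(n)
9·n³

Looking at each term:
  - 2·√n is O(√n)
  - 9·n³ is O(n³)
  - n log(n) is O(n log n)

The term 9·n³ (O(n³)) grows fastest and dominates all others.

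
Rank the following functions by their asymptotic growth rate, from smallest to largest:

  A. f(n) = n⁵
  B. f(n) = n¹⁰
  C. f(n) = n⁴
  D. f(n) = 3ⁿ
C < A < B < D

Comparing growth rates:
C = n⁴ is O(n⁴)
A = n⁵ is O(n⁵)
B = n¹⁰ is O(n¹⁰)
D = 3ⁿ is O(3ⁿ)

Therefore, the order from slowest to fastest is: C < A < B < D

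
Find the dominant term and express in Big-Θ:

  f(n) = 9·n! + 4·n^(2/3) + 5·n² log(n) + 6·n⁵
Θ(n!)

Order the terms by growth rate: 4·n^(2/3) ≺ 5·n² log(n) ≺ 6·n⁵ ≺ 9·n!.
The fastest-growing term 9·n! dominates as n → ∞; dropping its constant factor gives Θ(n!).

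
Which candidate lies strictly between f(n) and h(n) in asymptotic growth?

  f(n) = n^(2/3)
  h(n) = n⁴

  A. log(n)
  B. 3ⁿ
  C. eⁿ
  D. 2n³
D

We need g(n) with n^(2/3) = o(g(n)) and g(n) = o(n⁴), i.e. O(n^(2/3)) ≺ g ≺ O(n⁴).
Check each option:
  A. log(n) — O(log n) does not grow strictly faster than f(n)
  B. 3ⁿ — O(3ⁿ) does not grow strictly slower than h(n)
  C. eⁿ — O(eⁿ) does not grow strictly slower than h(n)
  D. 2n³ — O(n³) is strictly between O(n^(2/3)) and O(n⁴) ✓

Only option D (2n³) lies strictly between.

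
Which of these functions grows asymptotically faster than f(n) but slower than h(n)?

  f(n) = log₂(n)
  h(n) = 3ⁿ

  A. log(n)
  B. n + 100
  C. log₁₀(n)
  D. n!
B

We need g(n) with log₂(n) = o(g(n)) and g(n) = o(3ⁿ), i.e. O(log n) ≺ g ≺ O(3ⁿ).
Check each option:
  A. log(n) — O(log n) does not grow strictly faster than f(n)
  B. n + 100 — O(n) is strictly between O(log n) and O(3ⁿ) ✓
  C. log₁₀(n) — O(log n) does not grow strictly faster than f(n)
  D. n! — O(n!) does not grow strictly slower than h(n)

Only option B (n + 100) lies strictly between.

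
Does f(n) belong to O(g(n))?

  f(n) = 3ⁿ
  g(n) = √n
False

f(n) = 3ⁿ is O(3ⁿ), and g(n) = √n is O(√n).
Since O(3ⁿ) grows faster than O(√n), f(n) = O(g(n)) is false.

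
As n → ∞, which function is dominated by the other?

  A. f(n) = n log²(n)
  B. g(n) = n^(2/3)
B

f(n) = n log²(n) is O(n log² n), while g(n) = n^(2/3) is O(n^(2/3)).
Since O(n^(2/3)) grows slower than O(n log² n), g(n) is dominated.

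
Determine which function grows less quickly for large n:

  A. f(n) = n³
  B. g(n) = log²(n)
B

f(n) = n³ is O(n³), while g(n) = log²(n) is O(log² n).
Since O(log² n) grows slower than O(n³), g(n) is dominated.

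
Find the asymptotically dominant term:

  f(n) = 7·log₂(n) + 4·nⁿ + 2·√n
4·nⁿ

Looking at each term:
  - 7·log₂(n) is O(log n)
  - 4·nⁿ is O(nⁿ)
  - 2·√n is O(√n)

The term 4·nⁿ (O(nⁿ)) grows fastest and dominates all others.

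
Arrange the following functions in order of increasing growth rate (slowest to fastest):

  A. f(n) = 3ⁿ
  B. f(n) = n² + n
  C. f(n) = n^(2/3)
C < B < A

Comparing growth rates:
C = n^(2/3) is O(n^(2/3))
B = n² + n is O(n²)
A = 3ⁿ is O(3ⁿ)

Therefore, the order from slowest to fastest is: C < B < A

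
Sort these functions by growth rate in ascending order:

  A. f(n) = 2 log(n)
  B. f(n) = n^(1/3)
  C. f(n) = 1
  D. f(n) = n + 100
C < A < B < D

Comparing growth rates:
C = 1 is O(1)
A = 2 log(n) is O(log n)
B = n^(1/3) is O(n^(1/3))
D = n + 100 is O(n)

Therefore, the order from slowest to fastest is: C < A < B < D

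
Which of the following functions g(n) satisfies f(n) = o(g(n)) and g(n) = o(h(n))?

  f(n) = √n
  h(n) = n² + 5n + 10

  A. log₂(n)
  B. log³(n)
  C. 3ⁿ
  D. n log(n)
D

We need g(n) with √n = o(g(n)) and g(n) = o(n² + 5n + 10), i.e. O(√n) ≺ g ≺ O(n²).
Check each option:
  A. log₂(n) — O(log n) does not grow strictly faster than f(n)
  B. log³(n) — O(log³ n) does not grow strictly faster than f(n)
  C. 3ⁿ — O(3ⁿ) does not grow strictly slower than h(n)
  D. n log(n) — O(n log n) is strictly between O(√n) and O(n²) ✓

Only option D (n log(n)) lies strictly between.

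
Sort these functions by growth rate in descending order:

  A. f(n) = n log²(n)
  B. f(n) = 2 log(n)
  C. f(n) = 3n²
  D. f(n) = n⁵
D > C > A > B

Comparing growth rates:
D = n⁵ is O(n⁵)
C = 3n² is O(n²)
A = n log²(n) is O(n log² n)
B = 2 log(n) is O(log n)

Therefore, the order from fastest to slowest is: D > C > A > B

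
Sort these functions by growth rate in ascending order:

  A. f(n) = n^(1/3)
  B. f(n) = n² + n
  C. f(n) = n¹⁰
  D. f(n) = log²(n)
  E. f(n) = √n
D < A < E < B < C

Comparing growth rates:
D = log²(n) is O(log² n)
A = n^(1/3) is O(n^(1/3))
E = √n is O(√n)
B = n² + n is O(n²)
C = n¹⁰ is O(n¹⁰)

Therefore, the order from slowest to fastest is: D < A < E < B < C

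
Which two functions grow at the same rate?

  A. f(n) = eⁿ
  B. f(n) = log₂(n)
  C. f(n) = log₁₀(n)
B and C

Examining each function:
  A. eⁿ is O(eⁿ)
  B. log₂(n) is O(log n)
  C. log₁₀(n) is O(log n)

Functions B and C both have the same complexity class.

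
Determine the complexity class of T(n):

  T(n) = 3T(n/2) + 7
Θ(n^log₂(3))

Master Theorem: a = 3, b = 2, f(n) = 7.
Compute the critical exponent d = log₂(3) = 1.585.
Compare f(n) = Θ(1) against n^d:
  k = 0 < d = 1.585, so f(n) = O(n^(d-ε)) — Case 1.
  The recursion cost dominates: T(n) = Θ(n^d) = Θ(n^log₂(3)).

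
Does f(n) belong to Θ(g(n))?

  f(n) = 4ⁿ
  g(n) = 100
False

f(n) = 4ⁿ is O(4ⁿ), and g(n) = 100 is O(1).
Since they have different growth rates, f(n) = Θ(g(n)) is false.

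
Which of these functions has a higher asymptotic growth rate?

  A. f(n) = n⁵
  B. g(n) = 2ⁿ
B

f(n) = n⁵ is O(n⁵), while g(n) = 2ⁿ is O(2ⁿ).
Since O(2ⁿ) grows faster than O(n⁵), g(n) dominates.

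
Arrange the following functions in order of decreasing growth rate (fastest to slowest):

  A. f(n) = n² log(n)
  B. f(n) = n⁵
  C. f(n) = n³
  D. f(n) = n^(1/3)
B > C > A > D

Comparing growth rates:
B = n⁵ is O(n⁵)
C = n³ is O(n³)
A = n² log(n) is O(n² log n)
D = n^(1/3) is O(n^(1/3))

Therefore, the order from fastest to slowest is: B > C > A > D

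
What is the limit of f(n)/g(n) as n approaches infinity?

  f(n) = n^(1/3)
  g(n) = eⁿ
0

Since n^(1/3) (O(n^(1/3))) grows slower than eⁿ (O(eⁿ)),
the ratio f(n)/g(n) → 0 as n → ∞.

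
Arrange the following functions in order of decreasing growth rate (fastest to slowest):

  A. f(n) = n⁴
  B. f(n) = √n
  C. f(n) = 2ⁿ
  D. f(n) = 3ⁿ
D > C > A > B

Comparing growth rates:
D = 3ⁿ is O(3ⁿ)
C = 2ⁿ is O(2ⁿ)
A = n⁴ is O(n⁴)
B = √n is O(√n)

Therefore, the order from fastest to slowest is: D > C > A > B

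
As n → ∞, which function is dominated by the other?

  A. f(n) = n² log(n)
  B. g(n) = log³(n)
B

f(n) = n² log(n) is O(n² log n), while g(n) = log³(n) is O(log³ n).
Since O(log³ n) grows slower than O(n² log n), g(n) is dominated.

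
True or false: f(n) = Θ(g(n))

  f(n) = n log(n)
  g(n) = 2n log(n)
True

f(n) = n log(n) and g(n) = 2n log(n) are both O(n log n).
Since they have the same asymptotic growth rate, f(n) = Θ(g(n)) is true.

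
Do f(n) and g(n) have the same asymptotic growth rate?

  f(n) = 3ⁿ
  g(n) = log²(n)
False

f(n) = 3ⁿ is O(3ⁿ), and g(n) = log²(n) is O(log² n).
Since they have different growth rates, f(n) = Θ(g(n)) is false.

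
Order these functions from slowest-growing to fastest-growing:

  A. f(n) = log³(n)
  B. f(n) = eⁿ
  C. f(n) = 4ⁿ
A < B < C

Comparing growth rates:
A = log³(n) is O(log³ n)
B = eⁿ is O(eⁿ)
C = 4ⁿ is O(4ⁿ)

Therefore, the order from slowest to fastest is: A < B < C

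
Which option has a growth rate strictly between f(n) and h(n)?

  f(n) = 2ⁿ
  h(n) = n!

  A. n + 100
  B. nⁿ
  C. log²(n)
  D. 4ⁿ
D

We need g(n) with 2ⁿ = o(g(n)) and g(n) = o(n!), i.e. O(2ⁿ) ≺ g ≺ O(n!).
Check each option:
  A. n + 100 — O(n) does not grow strictly faster than f(n)
  B. nⁿ — O(nⁿ) does not grow strictly slower than h(n)
  C. log²(n) — O(log² n) does not grow strictly faster than f(n)
  D. 4ⁿ — O(4ⁿ) is strictly between O(2ⁿ) and O(n!) ✓

Only option D (4ⁿ) lies strictly between.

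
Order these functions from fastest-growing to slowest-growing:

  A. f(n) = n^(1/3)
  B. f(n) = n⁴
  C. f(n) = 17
B > A > C

Comparing growth rates:
B = n⁴ is O(n⁴)
A = n^(1/3) is O(n^(1/3))
C = 17 is O(1)

Therefore, the order from fastest to slowest is: B > A > C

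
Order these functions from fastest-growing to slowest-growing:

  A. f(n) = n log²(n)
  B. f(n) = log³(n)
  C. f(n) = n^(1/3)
A > C > B

Comparing growth rates:
A = n log²(n) is O(n log² n)
C = n^(1/3) is O(n^(1/3))
B = log³(n) is O(log³ n)

Therefore, the order from fastest to slowest is: A > C > B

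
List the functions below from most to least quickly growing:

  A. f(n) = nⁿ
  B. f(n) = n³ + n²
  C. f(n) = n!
A > C > B

Comparing growth rates:
A = nⁿ is O(nⁿ)
C = n! is O(n!)
B = n³ + n² is O(n³)

Therefore, the order from fastest to slowest is: A > C > B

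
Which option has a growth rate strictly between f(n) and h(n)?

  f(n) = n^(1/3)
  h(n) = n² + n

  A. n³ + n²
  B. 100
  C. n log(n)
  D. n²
C

We need g(n) with n^(1/3) = o(g(n)) and g(n) = o(n² + n), i.e. O(n^(1/3)) ≺ g ≺ O(n²).
Check each option:
  A. n³ + n² — O(n³) does not grow strictly slower than h(n)
  B. 100 — O(1) does not grow strictly faster than f(n)
  C. n log(n) — O(n log n) is strictly between O(n^(1/3)) and O(n²) ✓
  D. n² — O(n²) does not grow strictly slower than h(n)

Only option C (n log(n)) lies strictly between.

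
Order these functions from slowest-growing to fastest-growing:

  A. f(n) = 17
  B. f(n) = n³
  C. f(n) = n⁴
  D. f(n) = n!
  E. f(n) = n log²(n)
A < E < B < C < D

Comparing growth rates:
A = 17 is O(1)
E = n log²(n) is O(n log² n)
B = n³ is O(n³)
C = n⁴ is O(n⁴)
D = n! is O(n!)

Therefore, the order from slowest to fastest is: A < E < B < C < D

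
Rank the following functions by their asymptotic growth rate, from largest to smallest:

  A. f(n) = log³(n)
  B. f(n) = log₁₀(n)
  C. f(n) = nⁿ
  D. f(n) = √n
C > D > A > B

Comparing growth rates:
C = nⁿ is O(nⁿ)
D = √n is O(√n)
A = log³(n) is O(log³ n)
B = log₁₀(n) is O(log n)

Therefore, the order from fastest to slowest is: C > D > A > B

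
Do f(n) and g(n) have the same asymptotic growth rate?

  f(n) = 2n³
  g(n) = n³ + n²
True

f(n) = 2n³ and g(n) = n³ + n² are both O(n³).
Since they have the same asymptotic growth rate, f(n) = Θ(g(n)) is true.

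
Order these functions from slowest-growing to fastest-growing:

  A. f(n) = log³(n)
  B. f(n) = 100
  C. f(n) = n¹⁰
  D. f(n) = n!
B < A < C < D

Comparing growth rates:
B = 100 is O(1)
A = log³(n) is O(log³ n)
C = n¹⁰ is O(n¹⁰)
D = n! is O(n!)

Therefore, the order from slowest to fastest is: B < A < C < D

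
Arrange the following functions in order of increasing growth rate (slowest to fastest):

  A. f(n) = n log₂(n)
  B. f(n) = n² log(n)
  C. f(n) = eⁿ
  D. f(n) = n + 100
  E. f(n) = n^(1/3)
E < D < A < B < C

Comparing growth rates:
E = n^(1/3) is O(n^(1/3))
D = n + 100 is O(n)
A = n log₂(n) is O(n log n)
B = n² log(n) is O(n² log n)
C = eⁿ is O(eⁿ)

Therefore, the order from slowest to fastest is: E < D < A < B < C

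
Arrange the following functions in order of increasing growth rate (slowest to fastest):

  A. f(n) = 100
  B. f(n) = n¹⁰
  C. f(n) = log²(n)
A < C < B

Comparing growth rates:
A = 100 is O(1)
C = log²(n) is O(log² n)
B = n¹⁰ is O(n¹⁰)

Therefore, the order from slowest to fastest is: A < C < B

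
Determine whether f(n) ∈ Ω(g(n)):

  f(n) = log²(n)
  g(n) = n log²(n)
False

f(n) = log²(n) is O(log² n), and g(n) = n log²(n) is O(n log² n).
Since O(log² n) grows slower than O(n log² n), f(n) = Ω(g(n)) is false.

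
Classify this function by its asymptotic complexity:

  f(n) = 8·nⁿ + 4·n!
O(nⁿ)

The dominant term in 8·nⁿ + 4·n! is 8·nⁿ, which is Θ(nⁿ).
Lower-order terms (4·n!) are asymptotically negligible.
Constants are absorbed, so the tightest bound is O(nⁿ).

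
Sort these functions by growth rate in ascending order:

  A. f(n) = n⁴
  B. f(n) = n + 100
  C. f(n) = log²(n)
C < B < A

Comparing growth rates:
C = log²(n) is O(log² n)
B = n + 100 is O(n)
A = n⁴ is O(n⁴)

Therefore, the order from slowest to fastest is: C < B < A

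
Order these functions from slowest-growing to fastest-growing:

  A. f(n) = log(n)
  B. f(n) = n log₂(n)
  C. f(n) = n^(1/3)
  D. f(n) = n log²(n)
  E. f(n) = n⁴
A < C < B < D < E

Comparing growth rates:
A = log(n) is O(log n)
C = n^(1/3) is O(n^(1/3))
B = n log₂(n) is O(n log n)
D = n log²(n) is O(n log² n)
E = n⁴ is O(n⁴)

Therefore, the order from slowest to fastest is: A < C < B < D < E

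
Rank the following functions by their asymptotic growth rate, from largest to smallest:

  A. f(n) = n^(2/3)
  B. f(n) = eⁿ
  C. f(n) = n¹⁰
B > C > A

Comparing growth rates:
B = eⁿ is O(eⁿ)
C = n¹⁰ is O(n¹⁰)
A = n^(2/3) is O(n^(2/3))

Therefore, the order from fastest to slowest is: B > C > A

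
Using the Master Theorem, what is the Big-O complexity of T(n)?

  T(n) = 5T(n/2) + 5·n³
Θ(n³)

Master Theorem: a = 5, b = 2, f(n) = 5·n³.
Compute the critical exponent d = log₂(5) = 2.322.
Compare f(n) = Θ(n³) against n^d:
  k = 3 > d = 2.322, so f(n) = Ω(n^(d+ε)) — Case 3.
  Regularity: a·(n/b)^3/n^3 = a/b^3 = 5/8 < 1 ✓.
  The top-level work dominates: T(n) = Θ(f(n)) = Θ(n³).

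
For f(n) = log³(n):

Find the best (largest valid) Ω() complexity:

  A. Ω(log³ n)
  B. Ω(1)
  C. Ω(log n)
A

f(n) = log³(n) is Ω(log³ n).
All listed options are valid Big-Ω bounds (lower bounds),
but Ω(log³ n) is the tightest (largest valid bound).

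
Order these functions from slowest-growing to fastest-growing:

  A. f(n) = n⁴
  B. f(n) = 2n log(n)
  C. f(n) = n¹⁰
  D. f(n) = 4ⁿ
B < A < C < D

Comparing growth rates:
B = 2n log(n) is O(n log n)
A = n⁴ is O(n⁴)
C = n¹⁰ is O(n¹⁰)
D = 4ⁿ is O(4ⁿ)

Therefore, the order from slowest to fastest is: B < A < C < D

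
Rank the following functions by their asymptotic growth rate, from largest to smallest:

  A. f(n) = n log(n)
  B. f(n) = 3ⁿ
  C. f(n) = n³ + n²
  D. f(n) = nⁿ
D > B > C > A

Comparing growth rates:
D = nⁿ is O(nⁿ)
B = 3ⁿ is O(3ⁿ)
C = n³ + n² is O(n³)
A = n log(n) is O(n log n)

Therefore, the order from fastest to slowest is: D > B > C > A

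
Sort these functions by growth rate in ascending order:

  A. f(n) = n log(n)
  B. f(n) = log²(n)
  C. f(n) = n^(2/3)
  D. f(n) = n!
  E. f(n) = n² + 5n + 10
B < C < A < E < D

Comparing growth rates:
B = log²(n) is O(log² n)
C = n^(2/3) is O(n^(2/3))
A = n log(n) is O(n log n)
E = n² + 5n + 10 is O(n²)
D = n! is O(n!)

Therefore, the order from slowest to fastest is: B < C < A < E < D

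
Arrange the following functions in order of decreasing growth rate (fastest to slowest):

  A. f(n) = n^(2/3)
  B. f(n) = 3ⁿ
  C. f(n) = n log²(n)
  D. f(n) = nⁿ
D > B > C > A

Comparing growth rates:
D = nⁿ is O(nⁿ)
B = 3ⁿ is O(3ⁿ)
C = n log²(n) is O(n log² n)
A = n^(2/3) is O(n^(2/3))

Therefore, the order from fastest to slowest is: D > B > C > A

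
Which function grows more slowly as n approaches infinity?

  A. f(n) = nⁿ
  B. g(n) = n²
B

f(n) = nⁿ is O(nⁿ), while g(n) = n² is O(n²).
Since O(n²) grows slower than O(nⁿ), g(n) is dominated.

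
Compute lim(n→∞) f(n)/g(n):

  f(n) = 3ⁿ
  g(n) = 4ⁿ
0

Since 3ⁿ (O(3ⁿ)) grows slower than 4ⁿ (O(4ⁿ)),
the ratio f(n)/g(n) → 0 as n → ∞.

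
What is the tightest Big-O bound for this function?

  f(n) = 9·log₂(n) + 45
O(log n)

The dominant term in 9·log₂(n) + 45 is 9·log₂(n), which is Θ(log n).
Lower-order terms (45) are asymptotically negligible.
Constants are absorbed, so the tightest bound is O(log n).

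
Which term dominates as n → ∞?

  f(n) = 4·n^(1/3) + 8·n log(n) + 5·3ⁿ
5·3ⁿ

Looking at each term:
  - 4·n^(1/3) is O(n^(1/3))
  - 8·n log(n) is O(n log n)
  - 5·3ⁿ is O(3ⁿ)

The term 5·3ⁿ (O(3ⁿ)) grows fastest and dominates all others.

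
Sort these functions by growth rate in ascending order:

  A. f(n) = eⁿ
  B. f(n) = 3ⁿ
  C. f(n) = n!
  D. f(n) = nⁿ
A < B < C < D

Comparing growth rates:
A = eⁿ is O(eⁿ)
B = 3ⁿ is O(3ⁿ)
C = n! is O(n!)
D = nⁿ is O(nⁿ)

Therefore, the order from slowest to fastest is: A < B < C < D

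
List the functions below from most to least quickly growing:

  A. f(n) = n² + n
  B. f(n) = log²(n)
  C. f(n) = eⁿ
C > A > B

Comparing growth rates:
C = eⁿ is O(eⁿ)
A = n² + n is O(n²)
B = log²(n) is O(log² n)

Therefore, the order from fastest to slowest is: C > A > B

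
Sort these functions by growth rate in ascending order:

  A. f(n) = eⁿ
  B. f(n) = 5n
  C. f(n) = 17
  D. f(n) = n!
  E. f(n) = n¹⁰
C < B < E < A < D

Comparing growth rates:
C = 17 is O(1)
B = 5n is O(n)
E = n¹⁰ is O(n¹⁰)
A = eⁿ is O(eⁿ)
D = n! is O(n!)

Therefore, the order from slowest to fastest is: C < B < E < A < D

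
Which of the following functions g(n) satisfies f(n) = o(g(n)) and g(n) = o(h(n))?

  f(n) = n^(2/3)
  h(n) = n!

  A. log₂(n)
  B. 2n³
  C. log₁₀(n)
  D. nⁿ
B

We need g(n) with n^(2/3) = o(g(n)) and g(n) = o(n!), i.e. O(n^(2/3)) ≺ g ≺ O(n!).
Check each option:
  A. log₂(n) — O(log n) does not grow strictly faster than f(n)
  B. 2n³ — O(n³) is strictly between O(n^(2/3)) and O(n!) ✓
  C. log₁₀(n) — O(log n) does not grow strictly faster than f(n)
  D. nⁿ — O(nⁿ) does not grow strictly slower than h(n)

Only option B (2n³) lies strictly between.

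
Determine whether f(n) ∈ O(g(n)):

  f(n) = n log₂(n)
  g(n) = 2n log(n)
True

f(n) = n log₂(n) and g(n) = 2n log(n) are both O(n log n).
Big-O permits equal growth rates (f ≤ c·g for some c), so f(n) = O(g(n)) is true.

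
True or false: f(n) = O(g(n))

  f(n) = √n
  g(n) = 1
False

f(n) = √n is O(√n), and g(n) = 1 is O(1).
Since O(√n) grows faster than O(1), f(n) = O(g(n)) is false.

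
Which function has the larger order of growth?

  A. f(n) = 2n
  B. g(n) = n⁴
B

f(n) = 2n is O(n), while g(n) = n⁴ is O(n⁴).
Since O(n⁴) grows faster than O(n), g(n) dominates.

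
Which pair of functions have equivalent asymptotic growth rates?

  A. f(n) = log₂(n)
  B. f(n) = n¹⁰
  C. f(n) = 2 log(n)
A and C

Examining each function:
  A. log₂(n) is O(log n)
  B. n¹⁰ is O(n¹⁰)
  C. 2 log(n) is O(log n)

Functions A and C both have the same complexity class.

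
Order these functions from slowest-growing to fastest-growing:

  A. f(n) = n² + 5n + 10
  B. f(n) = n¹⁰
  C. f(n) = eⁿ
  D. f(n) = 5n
D < A < B < C

Comparing growth rates:
D = 5n is O(n)
A = n² + 5n + 10 is O(n²)
B = n¹⁰ is O(n¹⁰)
C = eⁿ is O(eⁿ)

Therefore, the order from slowest to fastest is: D < A < B < C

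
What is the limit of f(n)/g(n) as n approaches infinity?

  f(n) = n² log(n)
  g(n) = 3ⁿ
0

Since n² log(n) (O(n² log n)) grows slower than 3ⁿ (O(3ⁿ)),
the ratio f(n)/g(n) → 0 as n → ∞.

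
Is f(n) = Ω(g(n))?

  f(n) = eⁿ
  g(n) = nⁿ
False

f(n) = eⁿ is O(eⁿ), and g(n) = nⁿ is O(nⁿ).
Since O(eⁿ) grows slower than O(nⁿ), f(n) = Ω(g(n)) is false.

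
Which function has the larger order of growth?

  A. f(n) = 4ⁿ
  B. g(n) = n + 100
A

f(n) = 4ⁿ is O(4ⁿ), while g(n) = n + 100 is O(n).
Since O(4ⁿ) grows faster than O(n), f(n) dominates.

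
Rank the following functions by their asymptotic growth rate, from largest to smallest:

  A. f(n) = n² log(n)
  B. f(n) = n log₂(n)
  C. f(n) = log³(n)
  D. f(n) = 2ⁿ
D > A > B > C

Comparing growth rates:
D = 2ⁿ is O(2ⁿ)
A = n² log(n) is O(n² log n)
B = n log₂(n) is O(n log n)
C = log³(n) is O(log³ n)

Therefore, the order from fastest to slowest is: D > A > B > C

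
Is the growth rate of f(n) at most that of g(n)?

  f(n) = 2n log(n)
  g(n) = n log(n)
True

f(n) = 2n log(n) and g(n) = n log(n) are both O(n log n).
Big-O permits equal growth rates (f ≤ c·g for some c), so f(n) = O(g(n)) is true.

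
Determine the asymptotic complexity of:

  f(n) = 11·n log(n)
O(n log n)

The dominant term in 11·n log(n) is 11·n log(n), which is Θ(n log n).
Constants are absorbed, so the tightest bound is O(n log n).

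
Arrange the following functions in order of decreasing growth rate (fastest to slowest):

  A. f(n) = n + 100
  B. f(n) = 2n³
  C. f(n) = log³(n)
B > A > C

Comparing growth rates:
B = 2n³ is O(n³)
A = n + 100 is O(n)
C = log³(n) is O(log³ n)

Therefore, the order from fastest to slowest is: B > A > C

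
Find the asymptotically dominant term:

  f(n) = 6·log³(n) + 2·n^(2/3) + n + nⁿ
nⁿ

Looking at each term:
  - 6·log³(n) is O(log³ n)
  - 2·n^(2/3) is O(n^(2/3))
  - n is O(n)
  - nⁿ is O(nⁿ)

The term nⁿ (O(nⁿ)) grows fastest and dominates all others.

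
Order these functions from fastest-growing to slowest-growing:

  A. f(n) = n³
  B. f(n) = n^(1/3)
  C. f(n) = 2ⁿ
C > A > B

Comparing growth rates:
C = 2ⁿ is O(2ⁿ)
A = n³ is O(n³)
B = n^(1/3) is O(n^(1/3))

Therefore, the order from fastest to slowest is: C > A > B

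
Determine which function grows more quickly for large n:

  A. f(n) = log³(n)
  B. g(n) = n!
B

f(n) = log³(n) is O(log³ n), while g(n) = n! is O(n!).
Since O(n!) grows faster than O(log³ n), g(n) dominates.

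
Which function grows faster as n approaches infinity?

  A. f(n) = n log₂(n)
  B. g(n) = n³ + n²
B

f(n) = n log₂(n) is O(n log n), while g(n) = n³ + n² is O(n³).
Since O(n³) grows faster than O(n log n), g(n) dominates.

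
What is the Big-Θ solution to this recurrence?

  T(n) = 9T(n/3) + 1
Θ(n²)

Master Theorem: a = 9, b = 3, f(n) = 1.
Compute the critical exponent d = log₃(9) = 2.
Compare f(n) = Θ(1) against n^d:
  k = 0 < d = 2, so f(n) = O(n^(d-ε)) — Case 1.
  The recursion cost dominates: T(n) = Θ(n^d) = Θ(n²).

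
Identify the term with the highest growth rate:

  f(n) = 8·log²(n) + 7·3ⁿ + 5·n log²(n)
7·3ⁿ

Looking at each term:
  - 8·log²(n) is O(log² n)
  - 7·3ⁿ is O(3ⁿ)
  - 5·n log²(n) is O(n log² n)

The term 7·3ⁿ (O(3ⁿ)) grows fastest and dominates all others.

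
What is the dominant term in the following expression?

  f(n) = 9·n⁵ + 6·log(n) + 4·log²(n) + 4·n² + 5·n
9·n⁵

Looking at each term:
  - 9·n⁵ is O(n⁵)
  - 6·log(n) is O(log n)
  - 4·log²(n) is O(log² n)
  - 4·n² is O(n²)
  - 5·n is O(n)

The term 9·n⁵ (O(n⁵)) grows fastest and dominates all others.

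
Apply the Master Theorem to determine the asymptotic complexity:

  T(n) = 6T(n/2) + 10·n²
Θ(n^log₂(6))

Master Theorem: a = 6, b = 2, f(n) = 10·n².
Compute the critical exponent d = log₂(6) = 2.585.
Compare f(n) = Θ(n²) against n^d:
  k = 2 < d = 2.585, so f(n) = O(n^(d-ε)) — Case 1.
  The recursion cost dominates: T(n) = Θ(n^d) = Θ(n^log₂(6)).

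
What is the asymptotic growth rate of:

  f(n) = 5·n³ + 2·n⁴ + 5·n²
Θ(n⁴)

Order the terms by growth rate: 5·n² ≺ 5·n³ ≺ 2·n⁴.
The fastest-growing term 2·n⁴ dominates as n → ∞; dropping its constant factor gives Θ(n⁴).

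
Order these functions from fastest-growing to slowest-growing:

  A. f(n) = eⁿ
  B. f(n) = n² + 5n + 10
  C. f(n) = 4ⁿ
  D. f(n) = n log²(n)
C > A > B > D

Comparing growth rates:
C = 4ⁿ is O(4ⁿ)
A = eⁿ is O(eⁿ)
B = n² + 5n + 10 is O(n²)
D = n log²(n) is O(n log² n)

Therefore, the order from fastest to slowest is: C > A > B > D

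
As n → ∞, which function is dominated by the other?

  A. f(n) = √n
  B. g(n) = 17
B

f(n) = √n is O(√n), while g(n) = 17 is O(1).
Since O(1) grows slower than O(√n), g(n) is dominated.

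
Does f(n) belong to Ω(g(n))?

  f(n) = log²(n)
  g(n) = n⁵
False

f(n) = log²(n) is O(log² n), and g(n) = n⁵ is O(n⁵).
Since O(log² n) grows slower than O(n⁵), f(n) = Ω(g(n)) is false.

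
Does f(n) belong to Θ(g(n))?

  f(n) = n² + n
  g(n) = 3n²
True

f(n) = n² + n and g(n) = 3n² are both O(n²).
Since they have the same asymptotic growth rate, f(n) = Θ(g(n)) is true.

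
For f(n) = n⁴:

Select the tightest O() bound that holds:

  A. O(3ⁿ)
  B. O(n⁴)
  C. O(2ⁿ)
B

f(n) = n⁴ is O(n⁴).
All listed options are valid Big-O bounds (upper bounds),
but O(n⁴) is the tightest (smallest valid bound).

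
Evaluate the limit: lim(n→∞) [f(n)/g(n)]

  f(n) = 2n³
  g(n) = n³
2

Since 2n³ and n³ have the same growth rate (O(n³)),
the ratio converges to a constant: 2.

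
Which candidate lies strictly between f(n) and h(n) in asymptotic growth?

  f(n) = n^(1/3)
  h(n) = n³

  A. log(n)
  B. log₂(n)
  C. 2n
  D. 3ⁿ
C

We need g(n) with n^(1/3) = o(g(n)) and g(n) = o(n³), i.e. O(n^(1/3)) ≺ g ≺ O(n³).
Check each option:
  A. log(n) — O(log n) does not grow strictly faster than f(n)
  B. log₂(n) — O(log n) does not grow strictly faster than f(n)
  C. 2n — O(n) is strictly between O(n^(1/3)) and O(n³) ✓
  D. 3ⁿ — O(3ⁿ) does not grow strictly slower than h(n)

Only option C (2n) lies strictly between.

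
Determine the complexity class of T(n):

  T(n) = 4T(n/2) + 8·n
Θ(n²)

Master Theorem: a = 4, b = 2, f(n) = 8·n.
Compute the critical exponent d = log₂(4) = 2.
Compare f(n) = Θ(n) against n^d:
  k = 1 < d = 2, so f(n) = O(n^(d-ε)) — Case 1.
  The recursion cost dominates: T(n) = Θ(n^d) = Θ(n²).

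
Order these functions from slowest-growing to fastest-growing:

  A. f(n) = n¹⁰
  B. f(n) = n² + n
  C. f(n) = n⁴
B < C < A

Comparing growth rates:
B = n² + n is O(n²)
C = n⁴ is O(n⁴)
A = n¹⁰ is O(n¹⁰)

Therefore, the order from slowest to fastest is: B < C < A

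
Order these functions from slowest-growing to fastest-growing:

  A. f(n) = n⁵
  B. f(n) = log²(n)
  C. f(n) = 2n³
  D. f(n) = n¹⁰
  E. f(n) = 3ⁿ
B < C < A < D < E

Comparing growth rates:
B = log²(n) is O(log² n)
C = 2n³ is O(n³)
A = n⁵ is O(n⁵)
D = n¹⁰ is O(n¹⁰)
E = 3ⁿ is O(3ⁿ)

Therefore, the order from slowest to fastest is: B < C < A < D < E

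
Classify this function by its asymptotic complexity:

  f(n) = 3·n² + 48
O(n²)

The dominant term in 3·n² + 48 is 3·n², which is Θ(n²).
Lower-order terms (48) are asymptotically negligible.
Constants are absorbed, so the tightest bound is O(n²).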